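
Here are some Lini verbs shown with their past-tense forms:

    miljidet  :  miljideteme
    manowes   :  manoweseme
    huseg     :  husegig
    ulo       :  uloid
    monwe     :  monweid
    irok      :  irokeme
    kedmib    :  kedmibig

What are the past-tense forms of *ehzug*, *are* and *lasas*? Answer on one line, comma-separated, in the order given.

Looking at the final sound of each stem: -eme when the stem ends in a voiceless consonant (*miljidet*, *manowes*, *irok*); -ig when the stem ends in a voiced consonant (*huseg*, *kedmib*); -id when the stem ends in a vowel (*ulo*, *monwe*).
*ehzug* — final sound /g/ (a voiced consonant) → -ig → *ehzugig*.
*are*: final sound = /e/, a vowel → -id → *areid*.
*lasas*: final sound = /s/, a voiceless consonant → -eme → *lasaseme*.

ehzugig, areid, lasaseme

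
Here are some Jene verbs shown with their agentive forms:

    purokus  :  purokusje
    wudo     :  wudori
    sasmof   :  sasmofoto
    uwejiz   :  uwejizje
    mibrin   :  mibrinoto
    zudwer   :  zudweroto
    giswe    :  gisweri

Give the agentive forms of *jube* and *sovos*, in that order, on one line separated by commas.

juberi, sovosje

The pattern is sibilance of the final sound: -je when the stem ends in a sibilant (*purokus*, *uwejiz*); -oto when the stem ends in a non-sibilant consonant (*sasmof*, *mibrin*, *zudwer*); -ri when the stem ends in a vowel (*wudo*, *giswe*).
Since the final sound of *jube* is /e/ (a vowel), it takes -ri, giving *juberi*.
The final sound of *sovos* is /s/, which is a sibilant, so the suffix is -je, giving *sovosje*.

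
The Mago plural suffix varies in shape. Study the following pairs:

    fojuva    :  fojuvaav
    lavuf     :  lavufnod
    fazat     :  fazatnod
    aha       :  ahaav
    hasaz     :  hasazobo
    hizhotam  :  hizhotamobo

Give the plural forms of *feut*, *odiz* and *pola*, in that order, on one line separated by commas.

feutnod, odizobo, polaav

Looking at the final sound of each stem: -nod when the stem ends in a voiceless consonant (*lavuf*, *fazat*); -obo when the stem ends in a voiced consonant (*hasaz*, *hizhotam*); -av when the stem ends in a vowel (*fojuva*, *aha*).
The final sound of *feut* is /t/, which is a voiceless consonant, so the suffix is -nod, giving *feutnod*.
*odiz* — final sound /z/ (a voiced consonant) → -obo → *odizobo*.
The final sound of *pola* is /a/, which is a vowel, so the suffix is -av, giving *polaav*.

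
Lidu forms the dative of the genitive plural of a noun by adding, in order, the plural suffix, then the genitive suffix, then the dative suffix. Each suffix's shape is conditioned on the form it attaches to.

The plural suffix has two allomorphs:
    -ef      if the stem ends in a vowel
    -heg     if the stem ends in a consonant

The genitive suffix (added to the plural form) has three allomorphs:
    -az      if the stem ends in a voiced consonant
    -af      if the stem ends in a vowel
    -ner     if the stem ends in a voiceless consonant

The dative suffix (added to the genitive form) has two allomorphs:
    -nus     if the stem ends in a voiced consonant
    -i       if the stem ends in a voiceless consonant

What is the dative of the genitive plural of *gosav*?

gosavhegaznus

The final sound of *gosav* is /v/, which is a consonant, so the plural suffix is -heg, giving *gosavheg*.
The final sound of the plural form *gosavheg* is /g/, which is a voiced consonant, so the genitive suffix is -az, giving *gosavhegaz*.
The genitive form *gosavhegaz*: final consonant = /z/, voiced → -nus → *gosavhegaznus*.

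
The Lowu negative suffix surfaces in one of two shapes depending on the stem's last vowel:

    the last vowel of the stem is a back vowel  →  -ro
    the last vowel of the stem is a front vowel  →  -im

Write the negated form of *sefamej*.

sefamejim

*sefamej*: last vowel = /e/, a front vowel → -im → *sefamejim*.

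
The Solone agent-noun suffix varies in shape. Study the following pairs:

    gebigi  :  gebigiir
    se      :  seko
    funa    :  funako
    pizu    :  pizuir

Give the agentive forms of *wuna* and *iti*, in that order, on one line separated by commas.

The suffix is conditioned by the last vowel: -ir when the last vowel of the stem is a high vowel (*gebigi*, *pizu*); -ko when the last vowel of the stem is a non-high vowel (*se*, *funa*).
*wuna*: last vowel = /a/, a non-high vowel → -ko → *wunako*.
Since the last vowel of *iti* is /i/ (a high vowel), it takes -ir, giving *itiir*.

wunako, itiir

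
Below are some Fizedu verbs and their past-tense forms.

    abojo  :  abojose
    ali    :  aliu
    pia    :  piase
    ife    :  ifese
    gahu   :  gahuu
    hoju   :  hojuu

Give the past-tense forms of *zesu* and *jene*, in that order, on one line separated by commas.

zesuu, jenese

The alternation tracks the last vowel of the stem — -u when the last vowel of the stem is a high vowel (*ali*, *gahu*, *hoju*); -se when the last vowel of the stem is a non-high vowel (*abojo*, *pia*, *ife*).
*zesu*: last vowel = /u/, a high vowel → -u → *zesuu*.
The last vowel of *jene* is /e/, which is a non-high vowel, so the suffix is -se, giving *jenese*.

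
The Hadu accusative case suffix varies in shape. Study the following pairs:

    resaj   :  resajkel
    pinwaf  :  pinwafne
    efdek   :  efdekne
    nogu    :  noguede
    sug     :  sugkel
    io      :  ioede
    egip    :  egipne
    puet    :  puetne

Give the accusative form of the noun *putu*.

Looking at the final sound of each stem: -ne when the stem ends in a voiceless consonant (*pinwaf*, *efdek*, *egip*, *puet*); -kel when the stem ends in a voiced consonant (*resaj*, *sug*); -ede when the stem ends in a vowel (*nogu*, *io*).
*putu* — final sound /u/ (a vowel) → -ede → *putuede*.

putuede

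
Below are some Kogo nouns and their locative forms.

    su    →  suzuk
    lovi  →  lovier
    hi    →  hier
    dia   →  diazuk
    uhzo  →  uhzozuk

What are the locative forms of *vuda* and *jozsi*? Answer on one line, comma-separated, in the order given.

The pattern is front/back vowel harmony: -er when the last vowel of the stem is a front vowel (*lovi*, *hi*); -zuk when the last vowel of the stem is a back vowel (*su*, *dia*, *uhzo*).
*vuda*: last vowel = /a/, a back vowel → -zuk → *vudazuk*.
*jozsi* — last vowel /i/ (a front vowel) → -er → *jozsier*.

vudazuk, jozsier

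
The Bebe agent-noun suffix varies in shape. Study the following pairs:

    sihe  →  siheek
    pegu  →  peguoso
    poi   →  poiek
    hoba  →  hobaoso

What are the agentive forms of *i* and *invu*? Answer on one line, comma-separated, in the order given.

iek, invuoso

The alternation tracks the last vowel of the stem — -ek when the last vowel of the stem is a front vowel (*sihe*, *poi*); -oso when the last vowel of the stem is a back vowel (*pegu*, *hoba*).
Since the last vowel of *i* is /i/ (a front vowel), it takes -ek, giving *iek*.
*invu* — last vowel /u/ (a back vowel) → -oso → *invuoso*.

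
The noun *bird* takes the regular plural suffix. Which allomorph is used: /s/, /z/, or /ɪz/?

The stem *bird* ends in a voiced non-sibilant sound.
The plural suffix surfaces as /ɪz/ after sibilants, /s/ after other voiceless consonants, and /z/ after other voiced sounds.
So the plural -s on *bird* is pronounced /z/.

/z/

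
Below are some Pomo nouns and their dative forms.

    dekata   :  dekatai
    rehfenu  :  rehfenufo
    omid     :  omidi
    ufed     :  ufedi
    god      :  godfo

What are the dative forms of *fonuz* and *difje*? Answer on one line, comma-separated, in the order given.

fonuzfo, difjei

The suffix is conditioned by the last vowel: -fo when the last vowel of the stem is a rounded vowel (*rehfenu*, *god*); -i when the last vowel of the stem is an unrounded vowel (*dekata*, *omid*, *ufed*).
The last vowel of *fonuz* is /u/, which is a rounded vowel, so the suffix is -fo, giving *fonuzfo*.
Since the last vowel of *difje* is /e/ (an unrounded vowel), it takes -i, giving *difjei*.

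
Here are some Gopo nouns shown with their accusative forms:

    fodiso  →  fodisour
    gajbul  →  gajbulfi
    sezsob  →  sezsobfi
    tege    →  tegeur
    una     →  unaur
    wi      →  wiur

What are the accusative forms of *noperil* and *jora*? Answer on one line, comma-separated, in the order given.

Looking at the final sound of each stem: -fi when the stem ends in a consonant (*gajbul*, *sezsob*); -ur when the stem ends in a vowel (*fodiso*, *tege*, *una*, *wi*).
*noperil* — final sound /l/ (a consonant) → -fi → *noperilfi*.
*jora*: final sound = /a/, a vowel → -ur → *joraur*.

noperilfi, joraur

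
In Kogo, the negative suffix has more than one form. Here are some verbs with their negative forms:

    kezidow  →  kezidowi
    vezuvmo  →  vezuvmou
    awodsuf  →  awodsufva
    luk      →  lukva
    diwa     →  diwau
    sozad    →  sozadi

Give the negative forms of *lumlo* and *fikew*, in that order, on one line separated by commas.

lumlou, fikewi

The pattern is voicing of the final sound: -va when the stem ends in a voiceless consonant (*awodsuf*, *luk*); -i when the stem ends in a voiced consonant (*kezidow*, *sozad*); -u when the stem ends in a vowel (*vezuvmo*, *diwa*).
*lumlo*: final sound = /o/, a vowel → -u → *lumlou*.
*fikew*: final sound = /w/, a voiced consonant → -i → *fikewi*.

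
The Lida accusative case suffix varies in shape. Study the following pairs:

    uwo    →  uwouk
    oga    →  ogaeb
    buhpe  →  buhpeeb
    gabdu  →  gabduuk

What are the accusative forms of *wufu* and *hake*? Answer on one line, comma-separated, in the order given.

The alternation tracks the last vowel of the stem — -uk when the last vowel of the stem is a rounded vowel (*uwo*, *gabdu*); -eb when the last vowel of the stem is an unrounded vowel (*oga*, *buhpe*).
*wufu* — last vowel /u/ (a rounded vowel) → -uk → *wufuuk*.
*hake*: last vowel = /e/, an unrounded vowel → -eb → *hakeeb*.

wufuuk, hakeeb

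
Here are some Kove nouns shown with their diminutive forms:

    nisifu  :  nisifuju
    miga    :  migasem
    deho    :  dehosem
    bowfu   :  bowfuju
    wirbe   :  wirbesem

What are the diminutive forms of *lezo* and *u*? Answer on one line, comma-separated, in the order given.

lezosem, uju

The suffix is conditioned by the last vowel: -ju when the last vowel of the stem is a high vowel (*nisifu*, *bowfu*); -sem when the last vowel of the stem is a non-high vowel (*miga*, *deho*, *wirbe*).
*lezo*: last vowel = /o/, a non-high vowel → -sem → *lezosem*.
*u* — last vowel /u/ (a high vowel) → -ju → *uju*.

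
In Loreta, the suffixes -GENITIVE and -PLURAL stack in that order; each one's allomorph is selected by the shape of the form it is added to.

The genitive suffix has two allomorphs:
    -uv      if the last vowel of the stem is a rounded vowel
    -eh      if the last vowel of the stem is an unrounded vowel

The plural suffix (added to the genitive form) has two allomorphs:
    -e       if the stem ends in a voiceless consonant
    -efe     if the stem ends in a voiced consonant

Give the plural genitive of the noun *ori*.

The last vowel of *ori* is /i/, which is an unrounded vowel, so the genitive suffix is -eh, giving *orieh*.
The genitive form *orieh* — final consonant /h/ (voiceless) → -e → *oriehe*.

oriehe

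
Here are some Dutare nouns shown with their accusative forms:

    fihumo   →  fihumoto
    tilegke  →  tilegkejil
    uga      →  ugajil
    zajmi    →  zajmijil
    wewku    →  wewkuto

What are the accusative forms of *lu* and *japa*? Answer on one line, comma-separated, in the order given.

luto, japajil

Looking at the last vowel of each stem: -to when the last vowel of the stem is a rounded vowel (*fihumo*, *wewku*); -jil when the last vowel of the stem is an unrounded vowel (*tilegke*, *uga*, *zajmi*).
Since the last vowel of *lu* is /u/ (a rounded vowel), it takes -to, giving *luto*.
Since the last vowel of *japa* is /a/ (an unrounded vowel), it takes -jil, giving *japajil*.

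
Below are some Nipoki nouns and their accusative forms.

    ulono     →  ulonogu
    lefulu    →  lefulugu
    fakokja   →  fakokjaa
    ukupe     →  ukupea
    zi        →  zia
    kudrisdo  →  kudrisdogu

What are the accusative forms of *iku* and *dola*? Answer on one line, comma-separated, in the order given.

The suffix is conditioned by the last vowel: -gu when the last vowel of the stem is a rounded vowel (*ulono*, *lefulu*, *kudrisdo*); -a when the last vowel of the stem is an unrounded vowel (*fakokja*, *ukupe*, *zi*).
Since the last vowel of *iku* is /u/ (a rounded vowel), it takes -gu, giving *ikugu*.
The last vowel of *dola* is /a/, which is an unrounded vowel, so the suffix is -a, giving *dolaa*.

ikugu, dolaa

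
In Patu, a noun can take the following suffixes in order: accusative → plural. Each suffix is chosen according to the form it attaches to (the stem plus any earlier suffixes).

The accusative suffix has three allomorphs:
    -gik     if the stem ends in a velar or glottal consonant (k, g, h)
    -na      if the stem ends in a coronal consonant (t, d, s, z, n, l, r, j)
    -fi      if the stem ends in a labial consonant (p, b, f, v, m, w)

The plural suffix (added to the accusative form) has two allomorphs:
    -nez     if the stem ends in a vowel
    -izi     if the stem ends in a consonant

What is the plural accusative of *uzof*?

uzoffinez

Since the final consonant of *uzof* is /f/ (labial), it takes -fi, giving *uzoffi*.
The accusative form *uzoffi* — final sound /i/ (a vowel) → -nez → *uzoffinez*.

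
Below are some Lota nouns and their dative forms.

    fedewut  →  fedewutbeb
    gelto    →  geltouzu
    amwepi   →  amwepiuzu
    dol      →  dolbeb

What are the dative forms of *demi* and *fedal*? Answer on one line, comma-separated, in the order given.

The suffix is conditioned by the final sound: -beb when the stem ends in a consonant (*fedewut*, *dol*); -uzu when the stem ends in a vowel (*gelto*, *amwepi*).
Since the final sound of *demi* is /i/ (a vowel), it takes -uzu, giving *demiuzu*.
The final sound of *fedal* is /l/, which is a consonant, so the suffix is -beb, giving *fedalbeb*.

demiuzu, fedalbeb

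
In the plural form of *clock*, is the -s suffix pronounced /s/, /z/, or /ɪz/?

/s/

The stem *clock* ends in a voiceless non-sibilant consonant.
The plural suffix surfaces as /ɪz/ after sibilants, /s/ after other voiceless consonants, and /z/ after other voiced sounds.
So the plural -s on *clock* is pronounced /s/.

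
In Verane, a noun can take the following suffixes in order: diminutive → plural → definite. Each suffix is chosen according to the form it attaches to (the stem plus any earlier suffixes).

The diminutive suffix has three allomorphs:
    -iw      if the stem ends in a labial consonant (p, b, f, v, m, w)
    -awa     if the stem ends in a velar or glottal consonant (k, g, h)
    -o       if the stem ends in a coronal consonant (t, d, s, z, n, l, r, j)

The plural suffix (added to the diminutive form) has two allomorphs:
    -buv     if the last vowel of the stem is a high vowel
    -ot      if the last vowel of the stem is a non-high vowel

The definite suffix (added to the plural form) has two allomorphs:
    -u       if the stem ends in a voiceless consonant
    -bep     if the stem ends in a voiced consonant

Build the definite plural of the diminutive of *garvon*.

garvonootu

*garvon* — final consonant /n/ (coronal) → -o → *garvono*.
Since the last vowel of the diminutive form *garvono* is /o/ (a non-high vowel), it takes -ot, giving *garvonoot*.
The plural form *garvonoot* — final consonant /t/ (voiceless) → -u → *garvonootu*.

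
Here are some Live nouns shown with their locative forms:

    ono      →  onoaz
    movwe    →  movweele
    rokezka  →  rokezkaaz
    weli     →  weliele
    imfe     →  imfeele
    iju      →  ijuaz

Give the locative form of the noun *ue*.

The suffix is conditioned by the last vowel: -ele when the last vowel of the stem is a front vowel (*movwe*, *weli*, *imfe*); -az when the last vowel of the stem is a back vowel (*ono*, *rokezka*, *iju*).
*ue* — last vowel /e/ (a front vowel) → -ele → *ueele*.

ueele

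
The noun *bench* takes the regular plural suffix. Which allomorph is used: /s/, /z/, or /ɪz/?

The stem *bench* ends in a sibilant (/s, z, ʃ, ʒ, tʃ, dʒ/).
The plural suffix surfaces as /ɪz/ after sibilants, /s/ after other voiceless consonants, and /z/ after other voiced sounds.
So the plural -s on *bench* is pronounced /ɪz/.

/ɪz/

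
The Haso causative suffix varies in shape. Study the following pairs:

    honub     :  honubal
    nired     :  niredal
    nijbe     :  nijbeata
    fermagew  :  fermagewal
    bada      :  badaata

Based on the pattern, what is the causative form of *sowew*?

The suffix is conditioned by the final sound: -al when the stem ends in a consonant (*honub*, *nired*, *fermagew*); -ata when the stem ends in a vowel (*nijbe*, *bada*).
The final sound of *sowew* is /w/, which is a consonant, so the suffix is -al, giving *sowewal*.

sowewal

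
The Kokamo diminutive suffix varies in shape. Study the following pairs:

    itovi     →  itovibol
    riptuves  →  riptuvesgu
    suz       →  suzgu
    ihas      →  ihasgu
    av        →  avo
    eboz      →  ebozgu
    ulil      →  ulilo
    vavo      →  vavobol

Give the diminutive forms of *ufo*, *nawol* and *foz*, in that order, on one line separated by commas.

ufobol, nawolo, fozgu

The pattern is sibilance of the final sound: -gu when the stem ends in a sibilant (*riptuves*, *suz*, *ihas*, *eboz*); -o when the stem ends in a non-sibilant consonant (*av*, *ulil*); -bol when the stem ends in a vowel (*itovi*, *vavo*).
*ufo*: final sound = /o/, a vowel → -bol → *ufobol*.
The final sound of *nawol* is /l/, which is a non-sibilant consonant, so the suffix is -o, giving *nawolo*.
The final sound of *foz* is /z/, which is a sibilant, so the suffix is -gu, giving *fozgu*.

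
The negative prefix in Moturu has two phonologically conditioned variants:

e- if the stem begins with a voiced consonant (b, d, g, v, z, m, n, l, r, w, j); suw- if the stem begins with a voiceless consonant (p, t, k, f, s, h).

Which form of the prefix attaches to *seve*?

The first consonant of *seve* is /s/, which is voiceless, so the prefix is suw-.

suw-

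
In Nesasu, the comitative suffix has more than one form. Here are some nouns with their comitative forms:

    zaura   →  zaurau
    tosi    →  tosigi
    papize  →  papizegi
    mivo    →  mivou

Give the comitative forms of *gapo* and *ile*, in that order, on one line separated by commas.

Looking at the last vowel of each stem: -gi when the last vowel of the stem is a front vowel (*tosi*, *papize*); -u when the last vowel of the stem is a back vowel (*zaura*, *mivo*).
*gapo* — last vowel /o/ (a back vowel) → -u → *gapou*.
The last vowel of *ile* is /e/, which is a front vowel, so the suffix is -gi, giving *ilegi*.

gapou, ilegi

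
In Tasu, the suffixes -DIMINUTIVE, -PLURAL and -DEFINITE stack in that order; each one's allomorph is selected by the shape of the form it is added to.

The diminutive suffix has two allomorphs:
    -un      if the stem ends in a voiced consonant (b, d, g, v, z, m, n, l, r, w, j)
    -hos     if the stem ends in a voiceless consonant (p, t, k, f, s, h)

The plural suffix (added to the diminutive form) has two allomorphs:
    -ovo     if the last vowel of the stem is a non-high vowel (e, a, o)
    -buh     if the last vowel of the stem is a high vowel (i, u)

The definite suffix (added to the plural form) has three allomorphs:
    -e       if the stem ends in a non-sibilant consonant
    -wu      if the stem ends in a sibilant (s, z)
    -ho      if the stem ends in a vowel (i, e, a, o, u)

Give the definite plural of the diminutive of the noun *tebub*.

Since the final consonant of *tebub* is /b/ (voiced), it takes -un, giving *tebubun*.
The diminutive form *tebubun* — last vowel /u/ (a high vowel) → -buh → *tebubunbuh*.
The final sound of the plural form *tebubunbuh* is /h/, which is a non-sibilant consonant, so the definite suffix is -e, giving *tebubunbuhe*.

tebubunbuhe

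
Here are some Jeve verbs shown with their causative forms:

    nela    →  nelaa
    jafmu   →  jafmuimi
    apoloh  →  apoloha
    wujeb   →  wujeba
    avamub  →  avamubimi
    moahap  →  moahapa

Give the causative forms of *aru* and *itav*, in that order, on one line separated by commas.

aruimi, itava

The pattern is height harmony: -imi when the last vowel of the stem is a high vowel (*jafmu*, *avamub*); -a when the last vowel of the stem is a non-high vowel (*nela*, *apoloh*, *wujeb*, *moahap*).
*aru* — last vowel /u/ (a high vowel) → -imi → *aruimi*.
The last vowel of *itav* is /a/, which is a non-high vowel, so the suffix is -a, giving *itava*.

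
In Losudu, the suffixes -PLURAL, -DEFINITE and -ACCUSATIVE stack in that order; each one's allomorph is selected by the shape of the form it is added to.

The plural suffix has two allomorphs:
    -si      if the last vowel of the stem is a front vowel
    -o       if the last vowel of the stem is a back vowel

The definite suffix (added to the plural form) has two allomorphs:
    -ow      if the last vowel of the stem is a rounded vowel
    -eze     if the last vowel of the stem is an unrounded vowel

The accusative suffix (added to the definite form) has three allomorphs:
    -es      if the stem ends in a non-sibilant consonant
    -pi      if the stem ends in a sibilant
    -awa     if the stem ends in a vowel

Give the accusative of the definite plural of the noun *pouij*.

*pouij* — last vowel /i/ (a front vowel) → -si → *pouijsi*.
The plural form *pouijsi* — last vowel /i/ (an unrounded vowel) → -eze → *pouijsieze*.
The final sound of the definite form *pouijsieze* is /e/, which is a vowel, so the accusative suffix is -awa, giving *pouijsiezeawa*.

pouijsiezeawa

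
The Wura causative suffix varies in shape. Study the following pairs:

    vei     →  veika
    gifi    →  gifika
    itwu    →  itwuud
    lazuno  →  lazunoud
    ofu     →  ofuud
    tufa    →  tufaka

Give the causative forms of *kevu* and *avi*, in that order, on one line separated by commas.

kevuud, avika

The alternation tracks the last vowel of the stem — -ud when the last vowel of the stem is a rounded vowel (*itwu*, *lazuno*, *ofu*); -ka when the last vowel of the stem is an unrounded vowel (*vei*, *gifi*, *tufa*).
Since the last vowel of *kevu* is /u/ (a rounded vowel), it takes -ud, giving *kevuud*.
*avi* — last vowel /i/ (an unrounded vowel) → -ka → *avika*.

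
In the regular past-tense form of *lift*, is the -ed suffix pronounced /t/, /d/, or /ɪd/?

The stem *lift* ends in /t/ or /d/.
The -ed suffix is realized as /ɪd/ after /t, d/; as /t/ after other voiceless consonants; and as /d/ after other voiced sounds.
So -ed on *lift* is pronounced /ɪd/.

/ɪd/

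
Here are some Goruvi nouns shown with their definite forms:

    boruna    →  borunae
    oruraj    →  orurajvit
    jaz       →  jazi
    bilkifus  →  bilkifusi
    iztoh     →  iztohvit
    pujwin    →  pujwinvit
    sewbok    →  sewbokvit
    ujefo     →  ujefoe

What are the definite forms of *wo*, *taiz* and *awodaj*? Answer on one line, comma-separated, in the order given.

woe, taizi, awodajvit

The alternation tracks the final sound of the stem — -i when the stem ends in a sibilant (*jaz*, *bilkifus*); -vit when the stem ends in a non-sibilant consonant (*oruraj*, *iztoh*, *pujwin*, *sewbok*); -e when the stem ends in a vowel (*boruna*, *ujefo*).
Since the final sound of *wo* is /o/ (a vowel), it takes -e, giving *woe*.
*taiz* — final sound /z/ (a sibilant) → -i → *taizi*.
The final sound of *awodaj* is /j/, which is a non-sibilant consonant, so the suffix is -vit, giving *awodajvit*.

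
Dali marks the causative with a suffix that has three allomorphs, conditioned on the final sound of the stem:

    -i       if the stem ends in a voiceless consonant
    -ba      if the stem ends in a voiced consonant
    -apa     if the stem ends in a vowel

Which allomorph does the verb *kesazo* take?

-apa

*kesazo* — final sound /o/ (a vowel) → -apa.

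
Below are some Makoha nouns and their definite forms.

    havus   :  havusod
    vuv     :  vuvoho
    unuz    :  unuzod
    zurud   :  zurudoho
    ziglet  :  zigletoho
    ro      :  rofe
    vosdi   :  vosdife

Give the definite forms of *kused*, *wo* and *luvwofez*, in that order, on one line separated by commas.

kusedoho, wofe, luvwofezod

The alternation tracks the final sound of the stem — -od when the stem ends in a sibilant (*havus*, *unuz*); -oho when the stem ends in a non-sibilant consonant (*vuv*, *zurud*, *ziglet*); -fe when the stem ends in a vowel (*ro*, *vosdi*).
*kused*: final sound = /d/, a non-sibilant consonant → -oho → *kusedoho*.
*wo*: final sound = /o/, a vowel → -fe → *wofe*.
Since the final sound of *luvwofez* is /z/ (a sibilant), it takes -od, giving *luvwofezod*.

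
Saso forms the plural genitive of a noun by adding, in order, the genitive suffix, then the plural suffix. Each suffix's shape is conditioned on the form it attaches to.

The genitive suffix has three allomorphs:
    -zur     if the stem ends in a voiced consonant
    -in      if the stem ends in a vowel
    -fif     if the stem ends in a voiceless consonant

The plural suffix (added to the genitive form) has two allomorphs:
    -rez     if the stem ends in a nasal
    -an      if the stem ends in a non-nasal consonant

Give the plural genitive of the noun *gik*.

The final sound of *gik* is /k/, which is a voiceless consonant, so the genitive suffix is -fif, giving *gikfif*.
The genitive form *gikfif*: final consonant = /f/, non-nasal → -an → *gikfifan*.

gikfifan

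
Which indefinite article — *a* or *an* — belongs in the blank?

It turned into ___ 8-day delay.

an

The indefinite article is chosen by the initial *sound* of the following word, not its spelling.
The number *8* is spoken "eight", beginning with /eɪt/ — a vowel sound.
So the article is *an*: It turned into an 8-day delay.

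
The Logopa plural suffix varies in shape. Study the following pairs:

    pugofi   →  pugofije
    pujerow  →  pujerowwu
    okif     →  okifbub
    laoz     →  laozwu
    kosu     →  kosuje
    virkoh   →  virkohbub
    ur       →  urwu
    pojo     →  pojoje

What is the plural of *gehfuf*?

gehfufbub

The alternation tracks the final sound of the stem — -bub when the stem ends in a voiceless consonant (*okif*, *virkoh*); -wu when the stem ends in a voiced consonant (*pujerow*, *laoz*, *ur*); -je when the stem ends in a vowel (*pugofi*, *kosu*, *pojo*).
*gehfuf*: final sound = /f/, a voiceless consonant → -bub → *gehfufbub*.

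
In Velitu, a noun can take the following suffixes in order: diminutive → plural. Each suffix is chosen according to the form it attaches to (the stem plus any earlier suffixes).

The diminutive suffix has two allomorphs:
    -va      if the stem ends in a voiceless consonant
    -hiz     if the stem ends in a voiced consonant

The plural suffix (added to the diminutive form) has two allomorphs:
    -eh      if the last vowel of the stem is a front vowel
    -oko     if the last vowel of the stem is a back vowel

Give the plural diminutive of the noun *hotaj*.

hotajhizeh

*hotaj*: final consonant = /j/, voiced → -hiz → *hotajhiz*.
Since the last vowel of the diminutive form *hotajhiz* is /i/ (a front vowel), it takes -eh, giving *hotajhizeh*.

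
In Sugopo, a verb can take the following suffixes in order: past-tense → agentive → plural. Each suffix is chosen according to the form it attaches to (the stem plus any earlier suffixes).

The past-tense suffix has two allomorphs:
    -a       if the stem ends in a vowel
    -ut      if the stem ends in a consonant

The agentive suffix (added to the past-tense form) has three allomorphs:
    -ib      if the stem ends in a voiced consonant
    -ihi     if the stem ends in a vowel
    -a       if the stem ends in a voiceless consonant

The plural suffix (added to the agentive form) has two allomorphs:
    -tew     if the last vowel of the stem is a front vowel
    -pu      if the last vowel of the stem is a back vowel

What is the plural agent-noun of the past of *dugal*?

dugalutapu

Since the final sound of *dugal* is /l/ (a consonant), it takes -ut, giving *dugalut*.
The past-tense form *dugalut*: final sound = /t/, a voiceless consonant → -a → *dugaluta*.
Since the last vowel of the agentive form *dugaluta* is /a/ (a back vowel), it takes -pu, giving *dugalutapu*.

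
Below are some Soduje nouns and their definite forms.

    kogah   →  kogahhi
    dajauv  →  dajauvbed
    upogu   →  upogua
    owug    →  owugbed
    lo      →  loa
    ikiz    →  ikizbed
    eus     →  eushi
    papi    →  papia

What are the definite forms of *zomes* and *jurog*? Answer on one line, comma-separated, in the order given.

The pattern is voicing of the final sound: -hi when the stem ends in a voiceless consonant (*kogah*, *eus*); -bed when the stem ends in a voiced consonant (*dajauv*, *owug*, *ikiz*); -a when the stem ends in a vowel (*upogu*, *lo*, *papi*).
*zomes* — final sound /s/ (a voiceless consonant) → -hi → *zomeshi*.
*jurog* — final sound /g/ (a voiced consonant) → -bed → *jurogbed*.

zomeshi, jurogbed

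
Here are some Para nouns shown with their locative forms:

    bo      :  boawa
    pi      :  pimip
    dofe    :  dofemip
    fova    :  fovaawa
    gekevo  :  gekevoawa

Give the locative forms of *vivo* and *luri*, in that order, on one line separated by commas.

vivoawa, lurimip

Looking at the last vowel of each stem: -mip when the last vowel of the stem is a front vowel (*pi*, *dofe*); -awa when the last vowel of the stem is a back vowel (*bo*, *fova*, *gekevo*).
Since the last vowel of *vivo* is /o/ (a back vowel), it takes -awa, giving *vivoawa*.
The last vowel of *luri* is /i/, which is a front vowel, so the suffix is -mip, giving *lurimip*.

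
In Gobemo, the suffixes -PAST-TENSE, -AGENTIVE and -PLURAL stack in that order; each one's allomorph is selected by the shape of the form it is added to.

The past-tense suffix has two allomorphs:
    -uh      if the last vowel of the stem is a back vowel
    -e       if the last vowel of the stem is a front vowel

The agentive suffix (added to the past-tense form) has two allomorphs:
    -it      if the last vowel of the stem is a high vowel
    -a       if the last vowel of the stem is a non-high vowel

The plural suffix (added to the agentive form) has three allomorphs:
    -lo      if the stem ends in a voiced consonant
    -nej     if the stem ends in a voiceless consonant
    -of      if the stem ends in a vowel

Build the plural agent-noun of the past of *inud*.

inuduhitnej

The last vowel of *inud* is /u/, which is a back vowel, so the past-tense suffix is -uh, giving *inuduh*.
The last vowel of the past-tense form *inuduh* is /u/, which is a high vowel, so the agentive suffix is -it, giving *inuduhit*.
Since the final sound of the agentive form *inuduhit* is /t/ (a voiceless consonant), it takes -nej, giving *inuduhitnej*.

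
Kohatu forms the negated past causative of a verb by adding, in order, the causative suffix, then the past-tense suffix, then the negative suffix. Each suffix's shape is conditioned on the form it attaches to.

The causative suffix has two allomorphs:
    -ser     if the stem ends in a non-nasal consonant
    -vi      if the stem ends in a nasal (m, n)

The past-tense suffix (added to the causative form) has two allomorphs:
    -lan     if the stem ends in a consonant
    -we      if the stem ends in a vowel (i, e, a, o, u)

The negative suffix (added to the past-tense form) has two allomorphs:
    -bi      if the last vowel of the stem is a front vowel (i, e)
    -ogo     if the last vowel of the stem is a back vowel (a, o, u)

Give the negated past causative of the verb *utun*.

utunviwebi

*utun*: final consonant = /n/, a nasal → -vi → *utunvi*.
The causative form *utunvi*: final sound = /i/, a vowel → -we → *utunviwe*.
Since the last vowel of the past-tense form *utunviwe* is /e/ (a front vowel), it takes -bi, giving *utunviwebi*.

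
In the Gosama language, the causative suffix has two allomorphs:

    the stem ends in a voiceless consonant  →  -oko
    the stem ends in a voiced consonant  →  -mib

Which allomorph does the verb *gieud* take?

*gieud* — final consonant /d/ (voiced) → -mib.

-mib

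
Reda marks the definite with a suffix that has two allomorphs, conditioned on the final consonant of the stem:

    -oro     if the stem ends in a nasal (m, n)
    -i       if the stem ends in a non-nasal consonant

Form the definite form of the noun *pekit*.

pekiti

*pekit* — final consonant /t/ (non-nasal) → -i → *pekiti*.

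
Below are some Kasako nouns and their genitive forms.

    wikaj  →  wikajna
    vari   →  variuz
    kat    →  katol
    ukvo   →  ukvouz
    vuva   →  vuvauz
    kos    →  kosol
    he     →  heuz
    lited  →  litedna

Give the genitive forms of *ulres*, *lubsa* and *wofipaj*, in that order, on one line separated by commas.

ulresol, lubsauz, wofipajna

The alternation tracks the final sound of the stem — -ol when the stem ends in a voiceless consonant (*kat*, *kos*); -na when the stem ends in a voiced consonant (*wikaj*, *lited*); -uz when the stem ends in a vowel (*vari*, *ukvo*, *vuva*, *he*).
The final sound of *ulres* is /s/, which is a voiceless consonant, so the suffix is -ol, giving *ulresol*.
*lubsa*: final sound = /a/, a vowel → -uz → *lubsauz*.
Since the final sound of *wofipaj* is /j/ (a voiced consonant), it takes -na, giving *wofipajna*.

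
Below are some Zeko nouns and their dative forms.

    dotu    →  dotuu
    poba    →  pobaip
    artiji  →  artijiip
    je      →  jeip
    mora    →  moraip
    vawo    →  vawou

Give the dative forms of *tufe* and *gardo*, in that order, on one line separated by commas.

tufeip, gardou

The pattern is rounding harmony: -u when the last vowel of the stem is a rounded vowel (*dotu*, *vawo*); -ip when the last vowel of the stem is an unrounded vowel (*poba*, *artiji*, *je*, *mora*).
The last vowel of *tufe* is /e/, which is an unrounded vowel, so the suffix is -ip, giving *tufeip*.
The last vowel of *gardo* is /o/, which is a rounded vowel, so the suffix is -u, giving *gardou*.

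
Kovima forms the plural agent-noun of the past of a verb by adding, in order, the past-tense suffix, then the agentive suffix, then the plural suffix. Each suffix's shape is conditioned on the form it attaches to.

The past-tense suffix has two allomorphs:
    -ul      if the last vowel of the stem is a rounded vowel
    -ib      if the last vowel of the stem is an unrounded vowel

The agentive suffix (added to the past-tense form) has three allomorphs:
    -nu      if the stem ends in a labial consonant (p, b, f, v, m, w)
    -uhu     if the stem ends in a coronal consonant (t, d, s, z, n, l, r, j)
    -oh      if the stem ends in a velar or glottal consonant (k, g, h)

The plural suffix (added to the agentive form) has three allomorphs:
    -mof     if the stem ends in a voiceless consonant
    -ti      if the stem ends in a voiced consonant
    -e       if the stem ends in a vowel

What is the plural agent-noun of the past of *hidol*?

Since the last vowel of *hidol* is /o/ (a rounded vowel), it takes -ul, giving *hidolul*.
The past-tense form *hidolul* — final consonant /l/ (coronal) → -uhu → *hidoluluhu*.
The agentive form *hidoluluhu*: final sound = /u/, a vowel → -e → *hidoluluhue*.

hidoluluhue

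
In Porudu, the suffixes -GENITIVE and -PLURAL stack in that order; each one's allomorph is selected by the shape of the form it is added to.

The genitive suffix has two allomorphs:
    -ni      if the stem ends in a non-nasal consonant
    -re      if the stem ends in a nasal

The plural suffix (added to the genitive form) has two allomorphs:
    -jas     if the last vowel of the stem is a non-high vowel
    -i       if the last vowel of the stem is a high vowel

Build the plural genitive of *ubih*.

Since the final consonant of *ubih* is /h/ (non-nasal), it takes -ni, giving *ubihni*.
The genitive form *ubihni* — last vowel /i/ (a high vowel) → -i → *ubihnii*.

ubihnii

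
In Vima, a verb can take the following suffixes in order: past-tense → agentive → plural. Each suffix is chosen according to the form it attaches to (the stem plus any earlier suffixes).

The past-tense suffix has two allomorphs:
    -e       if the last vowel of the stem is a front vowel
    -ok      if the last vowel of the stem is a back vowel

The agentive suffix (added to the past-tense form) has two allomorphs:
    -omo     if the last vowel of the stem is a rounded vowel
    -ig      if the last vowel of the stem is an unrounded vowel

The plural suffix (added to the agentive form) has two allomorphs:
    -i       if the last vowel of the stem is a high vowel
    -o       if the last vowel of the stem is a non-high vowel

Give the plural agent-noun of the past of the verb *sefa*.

Since the last vowel of *sefa* is /a/ (a back vowel), it takes -ok, giving *sefaok*.
The past-tense form *sefaok*: last vowel = /o/, a rounded vowel → -omo → *sefaokomo*.
The last vowel of the agentive form *sefaokomo* is /o/, which is a non-high vowel, so the plural suffix is -o, giving *sefaokomoo*.

sefaokomoo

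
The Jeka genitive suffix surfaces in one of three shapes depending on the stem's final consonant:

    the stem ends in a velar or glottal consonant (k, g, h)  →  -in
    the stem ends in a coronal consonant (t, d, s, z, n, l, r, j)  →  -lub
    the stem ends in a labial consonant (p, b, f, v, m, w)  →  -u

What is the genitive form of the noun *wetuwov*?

The final consonant of *wetuwov* is /v/, which is labial, so the suffix is -u, giving *wetuwovu*.

wetuwovu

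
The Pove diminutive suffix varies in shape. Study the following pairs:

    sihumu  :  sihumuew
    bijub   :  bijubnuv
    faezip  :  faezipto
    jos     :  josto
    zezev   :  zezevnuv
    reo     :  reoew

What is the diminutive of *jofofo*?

The suffix is conditioned by the final sound: -to when the stem ends in a voiceless consonant (*faezip*, *jos*); -nuv when the stem ends in a voiced consonant (*bijub*, *zezev*); -ew when the stem ends in a vowel (*sihumu*, *reo*).
Since the final sound of *jofofo* is /o/ (a vowel), it takes -ew, giving *jofofoew*.

jofofoew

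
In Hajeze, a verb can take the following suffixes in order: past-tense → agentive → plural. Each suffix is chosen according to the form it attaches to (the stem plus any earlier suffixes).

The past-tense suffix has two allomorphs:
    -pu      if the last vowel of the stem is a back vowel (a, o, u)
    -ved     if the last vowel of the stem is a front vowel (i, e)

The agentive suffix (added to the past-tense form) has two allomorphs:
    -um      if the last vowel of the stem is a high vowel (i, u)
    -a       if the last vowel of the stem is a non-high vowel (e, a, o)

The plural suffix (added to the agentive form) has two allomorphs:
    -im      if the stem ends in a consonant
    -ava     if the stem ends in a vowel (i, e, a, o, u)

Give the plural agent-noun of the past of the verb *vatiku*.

vatikupuumim

*vatiku* — last vowel /u/ (a back vowel) → -pu → *vatikupu*.
The past-tense form *vatikupu*: last vowel = /u/, a high vowel → -um → *vatikupuum*.
The final sound of the agentive form *vatikupuum* is /m/, which is a consonant, so the plural suffix is -im, giving *vatikupuumim*.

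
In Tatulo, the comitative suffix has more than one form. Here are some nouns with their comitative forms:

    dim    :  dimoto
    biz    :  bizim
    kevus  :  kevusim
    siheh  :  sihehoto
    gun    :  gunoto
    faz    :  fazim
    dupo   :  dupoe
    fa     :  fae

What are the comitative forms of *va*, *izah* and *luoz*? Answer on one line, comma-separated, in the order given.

The alternation tracks the final sound of the stem — -im when the stem ends in a sibilant (*biz*, *kevus*, *faz*); -oto when the stem ends in a non-sibilant consonant (*dim*, *siheh*, *gun*); -e when the stem ends in a vowel (*dupo*, *fa*).
*va*: final sound = /a/, a vowel → -e → *vae*.
The final sound of *izah* is /h/, which is a non-sibilant consonant, so the suffix is -oto, giving *izahoto*.
*luoz* — final sound /z/ (a sibilant) → -im → *luozim*.

vae, izahoto, luozim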